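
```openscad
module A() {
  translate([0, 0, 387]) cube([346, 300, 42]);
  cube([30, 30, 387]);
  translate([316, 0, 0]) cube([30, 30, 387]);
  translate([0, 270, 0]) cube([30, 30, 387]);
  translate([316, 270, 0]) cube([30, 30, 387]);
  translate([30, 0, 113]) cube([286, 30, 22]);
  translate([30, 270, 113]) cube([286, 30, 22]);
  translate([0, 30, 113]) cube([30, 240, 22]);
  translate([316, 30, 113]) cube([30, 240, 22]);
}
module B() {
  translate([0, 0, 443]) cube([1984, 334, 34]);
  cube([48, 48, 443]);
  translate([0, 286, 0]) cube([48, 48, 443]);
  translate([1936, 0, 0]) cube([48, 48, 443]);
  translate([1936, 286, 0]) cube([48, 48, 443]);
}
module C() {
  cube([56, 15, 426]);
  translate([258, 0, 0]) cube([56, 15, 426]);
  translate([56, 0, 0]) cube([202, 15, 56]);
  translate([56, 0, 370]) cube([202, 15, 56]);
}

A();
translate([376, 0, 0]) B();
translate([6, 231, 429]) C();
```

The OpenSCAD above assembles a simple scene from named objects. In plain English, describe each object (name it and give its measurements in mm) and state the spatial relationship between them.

A is a four-legged stool. The seat is 346×300 mm, 42 mm thick, top at z = 429 mm. It stands on four square legs, each 30×30 mm in cross-section, from z = 0 to the seat underside, each flush with a corner of the seat. Four stretchers, 30 mm wide and 22 mm tall, connect adjacent legs with their undersides at z = 113 mm, each running between the inner faces of the legs it joins and aligned with the legs' outer faces on the other axis.

B is a long wooden bench with a 1984 mm (x) × 334 mm (y) seat, 34 mm thick, its top surface 477 mm above the floor. Four 48 mm square legs at the seat corners, flush with the edges, run from z = 0 to the seat underside.

C is a picture frame with a 202×314 mm rectangular opening (x by z) and a uniform 56 mm border on every side. Frame depth is 15 mm along y. It is built from two vertical stiles running the full outside height and two horizontal rails spanning the gap between the stiles.

The bench is on the floor beside the stool on its +x side. The picture frame is on top of the stool.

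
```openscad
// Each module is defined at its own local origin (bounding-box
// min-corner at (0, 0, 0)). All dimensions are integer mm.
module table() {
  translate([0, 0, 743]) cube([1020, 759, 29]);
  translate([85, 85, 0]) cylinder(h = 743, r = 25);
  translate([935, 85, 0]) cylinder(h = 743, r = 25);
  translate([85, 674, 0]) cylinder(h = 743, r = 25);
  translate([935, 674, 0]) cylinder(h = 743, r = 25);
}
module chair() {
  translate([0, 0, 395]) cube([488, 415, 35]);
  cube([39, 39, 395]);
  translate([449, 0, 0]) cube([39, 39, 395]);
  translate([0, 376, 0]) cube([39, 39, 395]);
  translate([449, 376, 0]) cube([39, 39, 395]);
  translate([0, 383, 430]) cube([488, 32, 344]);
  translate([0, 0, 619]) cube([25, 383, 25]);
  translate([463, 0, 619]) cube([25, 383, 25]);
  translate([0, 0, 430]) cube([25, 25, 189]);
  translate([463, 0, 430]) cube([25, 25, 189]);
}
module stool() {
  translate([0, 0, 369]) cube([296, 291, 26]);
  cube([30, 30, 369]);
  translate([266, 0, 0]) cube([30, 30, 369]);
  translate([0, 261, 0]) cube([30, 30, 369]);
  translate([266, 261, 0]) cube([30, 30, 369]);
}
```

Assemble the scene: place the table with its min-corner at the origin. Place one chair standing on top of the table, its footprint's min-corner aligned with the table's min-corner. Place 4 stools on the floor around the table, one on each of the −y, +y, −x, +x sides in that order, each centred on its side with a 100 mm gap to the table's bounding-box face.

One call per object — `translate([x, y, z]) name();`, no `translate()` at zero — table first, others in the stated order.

table();
translate([0, 0, 772]) chair();
translate([362, -391, 0]) stool();
translate([362, 859, 0]) stool();
translate([-396, 234, 0]) stool();
translate([1120, 234, 0]) stool();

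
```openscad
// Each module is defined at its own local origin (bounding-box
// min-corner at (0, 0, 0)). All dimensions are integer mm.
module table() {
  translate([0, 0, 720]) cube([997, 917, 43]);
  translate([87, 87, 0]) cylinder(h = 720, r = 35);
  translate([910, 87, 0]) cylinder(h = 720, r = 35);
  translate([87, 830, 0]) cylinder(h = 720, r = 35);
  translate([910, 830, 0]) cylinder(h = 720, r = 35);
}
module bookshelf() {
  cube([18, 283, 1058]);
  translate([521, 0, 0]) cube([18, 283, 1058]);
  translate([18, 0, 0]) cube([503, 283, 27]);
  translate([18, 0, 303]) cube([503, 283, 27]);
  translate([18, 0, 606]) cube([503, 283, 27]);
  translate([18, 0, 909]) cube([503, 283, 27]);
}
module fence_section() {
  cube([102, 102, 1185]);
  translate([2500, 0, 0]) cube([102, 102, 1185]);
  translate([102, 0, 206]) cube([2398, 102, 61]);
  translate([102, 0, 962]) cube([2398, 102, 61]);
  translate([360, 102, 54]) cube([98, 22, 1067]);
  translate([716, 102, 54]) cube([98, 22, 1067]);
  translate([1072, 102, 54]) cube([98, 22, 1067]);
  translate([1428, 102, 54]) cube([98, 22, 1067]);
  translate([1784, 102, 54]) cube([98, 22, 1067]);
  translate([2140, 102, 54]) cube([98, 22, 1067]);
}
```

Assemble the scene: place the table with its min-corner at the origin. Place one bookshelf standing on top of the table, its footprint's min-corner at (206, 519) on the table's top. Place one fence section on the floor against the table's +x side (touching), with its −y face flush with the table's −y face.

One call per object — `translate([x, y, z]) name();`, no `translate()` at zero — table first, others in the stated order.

table();
translate([206, 519, 763]) bookshelf();
translate([997, 0, 0]) fence_section();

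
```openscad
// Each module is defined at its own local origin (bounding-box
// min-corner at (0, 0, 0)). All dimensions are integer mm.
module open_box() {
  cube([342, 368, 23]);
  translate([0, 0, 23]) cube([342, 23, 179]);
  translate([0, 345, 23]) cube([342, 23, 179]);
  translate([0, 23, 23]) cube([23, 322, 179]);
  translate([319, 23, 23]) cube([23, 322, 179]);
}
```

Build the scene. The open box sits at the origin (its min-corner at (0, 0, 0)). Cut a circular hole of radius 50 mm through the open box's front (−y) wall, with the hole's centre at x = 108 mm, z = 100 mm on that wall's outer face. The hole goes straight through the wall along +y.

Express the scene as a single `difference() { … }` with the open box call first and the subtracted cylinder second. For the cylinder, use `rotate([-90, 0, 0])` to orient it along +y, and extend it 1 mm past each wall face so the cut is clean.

difference() {
  open_box();
  translate([108, -1, 100]) rotate([-90, 0, 0]) cylinder(h = 25, r = 50);
}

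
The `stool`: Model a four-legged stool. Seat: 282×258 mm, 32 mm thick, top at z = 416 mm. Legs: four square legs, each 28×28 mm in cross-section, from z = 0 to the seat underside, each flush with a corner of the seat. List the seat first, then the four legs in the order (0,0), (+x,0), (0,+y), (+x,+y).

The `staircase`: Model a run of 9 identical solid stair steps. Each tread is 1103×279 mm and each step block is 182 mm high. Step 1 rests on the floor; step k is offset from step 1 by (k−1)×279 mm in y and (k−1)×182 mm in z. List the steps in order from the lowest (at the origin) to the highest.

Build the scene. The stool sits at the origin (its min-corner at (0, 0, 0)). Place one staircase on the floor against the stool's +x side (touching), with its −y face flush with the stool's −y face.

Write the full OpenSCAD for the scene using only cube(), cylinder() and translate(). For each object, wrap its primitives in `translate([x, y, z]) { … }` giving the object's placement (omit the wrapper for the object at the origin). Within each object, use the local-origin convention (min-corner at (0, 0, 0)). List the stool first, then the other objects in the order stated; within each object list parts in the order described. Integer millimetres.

translate([0, 0, 384]) cube([282, 258, 32]);
cube([28, 28, 384]);
translate([254, 0, 0]) cube([28, 28, 384]);
translate([0, 230, 0]) cube([28, 28, 384]);
translate([254, 230, 0]) cube([28, 28, 384]);
translate([282, 0, 0]) {
  cube([1103, 279, 182]);
  translate([0, 279, 182]) cube([1103, 279, 182]);
  translate([0, 558, 364]) cube([1103, 279, 182]);
  translate([0, 837, 546]) cube([1103, 279, 182]);
  translate([0, 1116, 728]) cube([1103, 279, 182]);
  translate([0, 1395, 910]) cube([1103, 279, 182]);
  translate([0, 1674, 1092]) cube([1103, 279, 182]);
  translate([0, 1953, 1274]) cube([1103, 279, 182]);
  translate([0, 2232, 1456]) cube([1103, 279, 182]);
}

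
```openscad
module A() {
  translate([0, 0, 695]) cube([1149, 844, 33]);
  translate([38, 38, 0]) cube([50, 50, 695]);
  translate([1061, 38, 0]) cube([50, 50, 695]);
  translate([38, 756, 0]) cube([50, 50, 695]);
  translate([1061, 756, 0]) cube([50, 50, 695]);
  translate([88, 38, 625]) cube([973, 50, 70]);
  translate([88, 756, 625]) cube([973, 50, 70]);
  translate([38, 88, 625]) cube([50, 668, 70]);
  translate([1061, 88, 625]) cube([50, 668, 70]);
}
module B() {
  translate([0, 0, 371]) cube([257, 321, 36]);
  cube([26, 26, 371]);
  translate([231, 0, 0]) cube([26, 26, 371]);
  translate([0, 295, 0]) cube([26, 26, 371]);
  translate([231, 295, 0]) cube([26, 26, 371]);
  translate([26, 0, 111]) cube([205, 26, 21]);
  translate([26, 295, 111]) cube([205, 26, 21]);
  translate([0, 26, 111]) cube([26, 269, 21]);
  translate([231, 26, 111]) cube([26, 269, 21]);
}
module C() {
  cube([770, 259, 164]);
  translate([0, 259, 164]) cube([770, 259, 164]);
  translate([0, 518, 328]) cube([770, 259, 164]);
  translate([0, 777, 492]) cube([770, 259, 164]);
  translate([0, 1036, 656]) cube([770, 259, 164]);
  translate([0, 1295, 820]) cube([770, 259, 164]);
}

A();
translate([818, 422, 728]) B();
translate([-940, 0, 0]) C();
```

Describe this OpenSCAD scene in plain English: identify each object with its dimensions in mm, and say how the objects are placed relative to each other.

A is a rectangular dining table. The top is 1149×844×33 mm with its upper surface at z = 728 mm. It stands on four 50×50 mm square legs, each inset 38 mm from the nearest pair of top edges, running from the floor to the underside of the top. Four apron rails, 50 mm thick and 70 mm tall, run between adjacent legs with their top edges flush with the underside of the top and their outer faces flush with the legs' outer faces.

B is a four-legged stool. The seat is 257×321 mm, 36 mm thick, top at z = 407 mm. It stands on four square legs, each 26×26 mm in cross-section, from z = 0 to the seat underside, each flush with a corner of the seat. Four stretchers, 26 mm wide and 21 mm tall, connect adjacent legs with their undersides at z = 111 mm, each running between the inner faces of the legs it joins and aligned with the legs' outer faces on the other axis.

C is a run of 6 identical solid stair steps. Each tread is 770×259 mm and each step block is 164 mm high. Step 1 rests on the floor; step k is offset from step 1 by (k−1)×259 mm in y and (k−1)×164 mm in z.

The stool is on top of the table. The staircase is on the floor beside the table on its −x side.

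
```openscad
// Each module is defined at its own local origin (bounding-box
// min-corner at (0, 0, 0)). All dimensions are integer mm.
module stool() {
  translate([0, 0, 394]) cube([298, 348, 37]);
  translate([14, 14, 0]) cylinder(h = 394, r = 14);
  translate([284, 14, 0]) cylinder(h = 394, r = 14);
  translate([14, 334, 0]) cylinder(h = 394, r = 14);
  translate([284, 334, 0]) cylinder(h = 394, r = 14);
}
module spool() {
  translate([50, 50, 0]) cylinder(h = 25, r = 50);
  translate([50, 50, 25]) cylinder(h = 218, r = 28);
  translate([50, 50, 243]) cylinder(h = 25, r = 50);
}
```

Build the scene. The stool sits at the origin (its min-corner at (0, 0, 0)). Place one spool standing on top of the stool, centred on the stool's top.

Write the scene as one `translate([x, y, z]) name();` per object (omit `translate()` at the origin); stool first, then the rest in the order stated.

stool();
translate([99, 124, 431]) spool();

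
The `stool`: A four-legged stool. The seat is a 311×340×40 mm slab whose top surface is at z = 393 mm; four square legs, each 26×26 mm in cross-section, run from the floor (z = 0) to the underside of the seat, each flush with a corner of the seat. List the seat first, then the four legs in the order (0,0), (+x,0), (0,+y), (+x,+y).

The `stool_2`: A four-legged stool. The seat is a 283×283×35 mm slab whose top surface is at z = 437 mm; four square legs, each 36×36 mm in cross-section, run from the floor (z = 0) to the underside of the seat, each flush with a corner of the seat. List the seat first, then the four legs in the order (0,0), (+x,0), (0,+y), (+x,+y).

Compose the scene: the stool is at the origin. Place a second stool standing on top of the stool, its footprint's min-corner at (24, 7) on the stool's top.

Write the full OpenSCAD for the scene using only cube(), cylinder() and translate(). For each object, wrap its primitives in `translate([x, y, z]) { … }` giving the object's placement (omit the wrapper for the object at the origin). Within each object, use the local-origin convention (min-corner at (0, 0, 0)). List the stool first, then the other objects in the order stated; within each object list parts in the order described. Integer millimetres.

translate([0, 0, 353]) cube([311, 340, 40]);
cube([26, 26, 353]);
translate([285, 0, 0]) cube([26, 26, 353]);
translate([0, 314, 0]) cube([26, 26, 353]);
translate([285, 314, 0]) cube([26, 26, 353]);
translate([24, 7, 393]) {
  translate([0, 0, 402]) cube([283, 283, 35]);
  cube([36, 36, 402]);
  translate([247, 0, 0]) cube([36, 36, 402]);
  translate([0, 247, 0]) cube([36, 36, 402]);
  translate([247, 247, 0]) cube([36, 36, 402]);
}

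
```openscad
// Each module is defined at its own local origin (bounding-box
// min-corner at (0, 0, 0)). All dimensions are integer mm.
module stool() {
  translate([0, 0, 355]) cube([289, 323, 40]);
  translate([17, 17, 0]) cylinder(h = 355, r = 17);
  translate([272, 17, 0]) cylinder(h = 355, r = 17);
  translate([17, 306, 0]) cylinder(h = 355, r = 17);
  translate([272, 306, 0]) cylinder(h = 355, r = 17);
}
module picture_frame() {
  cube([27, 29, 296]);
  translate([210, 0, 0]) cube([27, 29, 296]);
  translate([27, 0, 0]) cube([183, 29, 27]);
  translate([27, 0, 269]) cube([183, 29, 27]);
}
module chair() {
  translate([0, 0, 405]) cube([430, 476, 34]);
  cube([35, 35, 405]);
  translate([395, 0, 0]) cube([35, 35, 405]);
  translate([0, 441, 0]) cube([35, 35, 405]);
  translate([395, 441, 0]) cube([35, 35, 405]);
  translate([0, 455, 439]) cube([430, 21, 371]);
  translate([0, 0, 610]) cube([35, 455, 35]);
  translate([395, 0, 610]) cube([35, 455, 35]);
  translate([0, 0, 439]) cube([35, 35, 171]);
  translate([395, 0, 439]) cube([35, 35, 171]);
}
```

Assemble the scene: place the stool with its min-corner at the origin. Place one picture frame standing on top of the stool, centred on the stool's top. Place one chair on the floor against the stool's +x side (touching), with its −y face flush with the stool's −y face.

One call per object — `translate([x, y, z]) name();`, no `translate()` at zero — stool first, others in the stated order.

stool();
translate([26, 147, 395]) picture_frame();
translate([289, 0, 0]) chair();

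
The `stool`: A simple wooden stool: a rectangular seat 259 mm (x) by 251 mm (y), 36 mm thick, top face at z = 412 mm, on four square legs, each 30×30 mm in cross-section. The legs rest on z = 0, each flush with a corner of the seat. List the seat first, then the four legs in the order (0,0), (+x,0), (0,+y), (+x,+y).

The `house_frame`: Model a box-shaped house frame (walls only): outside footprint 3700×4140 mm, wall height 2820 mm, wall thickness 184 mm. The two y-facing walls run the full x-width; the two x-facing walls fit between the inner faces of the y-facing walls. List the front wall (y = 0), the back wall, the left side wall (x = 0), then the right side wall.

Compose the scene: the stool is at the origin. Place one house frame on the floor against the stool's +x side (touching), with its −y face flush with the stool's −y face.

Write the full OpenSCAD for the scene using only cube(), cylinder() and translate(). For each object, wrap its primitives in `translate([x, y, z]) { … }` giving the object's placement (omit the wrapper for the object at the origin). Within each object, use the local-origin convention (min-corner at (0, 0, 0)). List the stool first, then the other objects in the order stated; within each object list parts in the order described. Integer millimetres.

translate([0, 0, 376]) cube([259, 251, 36]);
cube([30, 30, 376]);
translate([229, 0, 0]) cube([30, 30, 376]);
translate([0, 221, 0]) cube([30, 30, 376]);
translate([229, 221, 0]) cube([30, 30, 376]);
translate([259, 0, 0]) {
  cube([3700, 184, 2820]);
  translate([0, 3956, 0]) cube([3700, 184, 2820]);
  translate([0, 184, 0]) cube([184, 3772, 2820]);
  translate([3516, 184, 0]) cube([184, 3772, 2820]);
}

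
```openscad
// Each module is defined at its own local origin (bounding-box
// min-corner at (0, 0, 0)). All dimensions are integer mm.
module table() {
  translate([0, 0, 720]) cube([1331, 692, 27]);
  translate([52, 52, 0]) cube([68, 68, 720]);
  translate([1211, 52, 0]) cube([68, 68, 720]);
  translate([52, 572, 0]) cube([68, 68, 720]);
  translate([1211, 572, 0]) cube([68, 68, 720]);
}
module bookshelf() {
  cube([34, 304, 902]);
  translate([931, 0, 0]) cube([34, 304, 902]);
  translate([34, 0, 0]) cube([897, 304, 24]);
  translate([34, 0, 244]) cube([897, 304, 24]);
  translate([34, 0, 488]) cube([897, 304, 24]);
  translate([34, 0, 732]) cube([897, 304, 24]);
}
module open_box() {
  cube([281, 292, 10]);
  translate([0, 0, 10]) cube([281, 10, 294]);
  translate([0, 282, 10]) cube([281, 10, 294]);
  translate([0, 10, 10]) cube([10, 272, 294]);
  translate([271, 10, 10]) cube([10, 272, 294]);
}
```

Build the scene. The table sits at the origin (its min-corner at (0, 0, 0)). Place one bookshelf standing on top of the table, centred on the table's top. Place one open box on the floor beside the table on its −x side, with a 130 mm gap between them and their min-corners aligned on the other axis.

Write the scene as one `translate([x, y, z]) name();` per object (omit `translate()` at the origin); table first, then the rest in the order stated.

table();
translate([183, 194, 747]) bookshelf();
translate([-411, 0, 0]) open_box();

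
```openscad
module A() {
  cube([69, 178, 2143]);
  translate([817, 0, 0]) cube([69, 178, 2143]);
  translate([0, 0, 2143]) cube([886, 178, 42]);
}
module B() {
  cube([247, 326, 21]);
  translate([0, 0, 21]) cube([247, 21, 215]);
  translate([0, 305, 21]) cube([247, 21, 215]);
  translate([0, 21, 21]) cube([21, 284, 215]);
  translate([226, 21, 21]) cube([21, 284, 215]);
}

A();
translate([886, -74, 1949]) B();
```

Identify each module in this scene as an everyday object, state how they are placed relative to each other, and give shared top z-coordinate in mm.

A is a door frame. B is an open box. The open box is beside the door frame with their tops flush at z = 2185. The shared top z-coordinate is 2185 mm.

Both tops at z = 2185 mm.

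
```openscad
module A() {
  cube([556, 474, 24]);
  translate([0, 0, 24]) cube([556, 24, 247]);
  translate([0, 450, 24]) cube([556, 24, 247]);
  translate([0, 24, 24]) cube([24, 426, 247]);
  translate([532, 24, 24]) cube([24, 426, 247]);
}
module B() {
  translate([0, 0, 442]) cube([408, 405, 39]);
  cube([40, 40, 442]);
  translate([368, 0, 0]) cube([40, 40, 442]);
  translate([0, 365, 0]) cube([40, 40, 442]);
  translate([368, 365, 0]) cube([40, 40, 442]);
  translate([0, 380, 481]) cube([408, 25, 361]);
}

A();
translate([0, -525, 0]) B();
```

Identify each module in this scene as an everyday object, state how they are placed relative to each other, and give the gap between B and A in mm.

A is an open box. B is a chair. The chair is on the floor beside the open box on its −y side. The gap between the chair and the open box is 120 mm.

The chair's nearest face is 120 mm from the open box's −y face.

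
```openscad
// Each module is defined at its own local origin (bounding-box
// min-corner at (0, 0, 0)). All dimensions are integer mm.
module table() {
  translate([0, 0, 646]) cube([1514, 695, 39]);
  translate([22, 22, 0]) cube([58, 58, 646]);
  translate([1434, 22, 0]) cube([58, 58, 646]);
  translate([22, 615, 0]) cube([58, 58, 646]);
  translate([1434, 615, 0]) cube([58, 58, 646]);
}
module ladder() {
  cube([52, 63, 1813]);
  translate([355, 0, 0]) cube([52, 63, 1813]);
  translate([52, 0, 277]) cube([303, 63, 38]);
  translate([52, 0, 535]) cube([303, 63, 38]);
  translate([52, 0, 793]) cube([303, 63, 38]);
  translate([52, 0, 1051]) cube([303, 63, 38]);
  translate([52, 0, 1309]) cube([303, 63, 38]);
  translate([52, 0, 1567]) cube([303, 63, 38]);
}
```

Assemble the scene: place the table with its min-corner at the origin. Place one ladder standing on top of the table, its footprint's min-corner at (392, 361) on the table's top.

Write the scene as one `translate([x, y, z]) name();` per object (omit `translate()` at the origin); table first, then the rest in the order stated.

table();
translate([392, 361, 685]) ladder();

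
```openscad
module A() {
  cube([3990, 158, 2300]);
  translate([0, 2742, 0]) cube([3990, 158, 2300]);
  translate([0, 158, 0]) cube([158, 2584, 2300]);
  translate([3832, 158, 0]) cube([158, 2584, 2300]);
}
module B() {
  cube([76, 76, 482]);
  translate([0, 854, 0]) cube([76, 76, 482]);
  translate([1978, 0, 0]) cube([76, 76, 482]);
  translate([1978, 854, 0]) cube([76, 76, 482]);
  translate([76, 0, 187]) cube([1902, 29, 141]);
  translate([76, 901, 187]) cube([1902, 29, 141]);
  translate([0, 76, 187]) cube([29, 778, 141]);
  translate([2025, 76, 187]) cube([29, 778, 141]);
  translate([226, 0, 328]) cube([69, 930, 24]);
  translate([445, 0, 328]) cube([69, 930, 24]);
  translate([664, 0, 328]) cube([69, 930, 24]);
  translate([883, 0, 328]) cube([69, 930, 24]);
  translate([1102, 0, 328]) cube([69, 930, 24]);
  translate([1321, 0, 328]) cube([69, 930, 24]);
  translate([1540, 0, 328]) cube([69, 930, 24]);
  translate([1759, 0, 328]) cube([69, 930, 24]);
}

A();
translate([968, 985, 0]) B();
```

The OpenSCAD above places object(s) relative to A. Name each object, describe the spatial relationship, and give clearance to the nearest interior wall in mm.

A is a house frame. B is a bed frame. The bed frame sits inside the house frame, centred. The clearance to the nearest interior wall is 810 mm.

Clearances: x = 810, y = 827; minimum 810 mm.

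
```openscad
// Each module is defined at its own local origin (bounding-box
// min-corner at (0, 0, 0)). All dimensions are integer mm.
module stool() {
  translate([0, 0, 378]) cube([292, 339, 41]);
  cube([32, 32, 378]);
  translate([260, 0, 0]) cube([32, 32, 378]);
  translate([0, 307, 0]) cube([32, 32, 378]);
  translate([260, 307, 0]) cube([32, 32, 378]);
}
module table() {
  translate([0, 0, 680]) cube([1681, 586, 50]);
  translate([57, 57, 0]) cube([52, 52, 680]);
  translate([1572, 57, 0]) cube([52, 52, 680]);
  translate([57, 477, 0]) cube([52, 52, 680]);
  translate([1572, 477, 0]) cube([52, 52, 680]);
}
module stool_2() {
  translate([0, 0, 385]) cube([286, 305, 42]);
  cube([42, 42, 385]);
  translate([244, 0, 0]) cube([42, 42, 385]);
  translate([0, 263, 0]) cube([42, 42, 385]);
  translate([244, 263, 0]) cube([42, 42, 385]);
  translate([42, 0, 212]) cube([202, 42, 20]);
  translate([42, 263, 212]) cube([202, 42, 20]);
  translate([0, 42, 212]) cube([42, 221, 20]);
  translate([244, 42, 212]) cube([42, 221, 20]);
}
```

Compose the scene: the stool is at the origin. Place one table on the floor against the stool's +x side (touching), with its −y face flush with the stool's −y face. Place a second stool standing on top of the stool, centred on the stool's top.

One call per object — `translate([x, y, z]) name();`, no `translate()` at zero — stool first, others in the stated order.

stool();
translate([292, 0, 0]) table();
translate([3, 17, 419]) stool_2();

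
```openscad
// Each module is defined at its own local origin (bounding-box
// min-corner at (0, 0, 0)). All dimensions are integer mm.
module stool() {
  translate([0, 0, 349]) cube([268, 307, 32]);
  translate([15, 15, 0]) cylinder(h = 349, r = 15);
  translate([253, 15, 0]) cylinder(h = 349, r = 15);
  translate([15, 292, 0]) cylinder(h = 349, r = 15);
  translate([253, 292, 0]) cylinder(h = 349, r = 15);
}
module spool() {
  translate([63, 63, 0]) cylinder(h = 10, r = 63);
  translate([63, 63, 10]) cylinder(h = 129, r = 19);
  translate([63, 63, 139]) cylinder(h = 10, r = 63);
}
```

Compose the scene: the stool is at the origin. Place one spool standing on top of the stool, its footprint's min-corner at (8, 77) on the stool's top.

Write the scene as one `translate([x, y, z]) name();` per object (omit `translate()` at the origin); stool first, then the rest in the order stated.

stool();
translate([8, 77, 381]) spool();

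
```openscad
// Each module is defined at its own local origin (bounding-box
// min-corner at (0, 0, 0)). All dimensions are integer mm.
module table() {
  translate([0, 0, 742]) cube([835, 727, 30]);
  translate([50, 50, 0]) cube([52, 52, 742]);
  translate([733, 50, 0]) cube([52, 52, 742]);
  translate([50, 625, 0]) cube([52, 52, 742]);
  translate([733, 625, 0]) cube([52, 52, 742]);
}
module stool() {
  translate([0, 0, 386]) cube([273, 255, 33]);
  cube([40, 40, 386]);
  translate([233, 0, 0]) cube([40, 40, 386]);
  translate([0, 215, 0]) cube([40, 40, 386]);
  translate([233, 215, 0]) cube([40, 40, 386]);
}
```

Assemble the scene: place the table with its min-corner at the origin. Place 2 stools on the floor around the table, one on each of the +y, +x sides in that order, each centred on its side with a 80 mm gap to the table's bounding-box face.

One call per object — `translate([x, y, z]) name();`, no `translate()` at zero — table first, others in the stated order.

table();
translate([281, 807, 0]) stool();
translate([915, 236, 0]) stool();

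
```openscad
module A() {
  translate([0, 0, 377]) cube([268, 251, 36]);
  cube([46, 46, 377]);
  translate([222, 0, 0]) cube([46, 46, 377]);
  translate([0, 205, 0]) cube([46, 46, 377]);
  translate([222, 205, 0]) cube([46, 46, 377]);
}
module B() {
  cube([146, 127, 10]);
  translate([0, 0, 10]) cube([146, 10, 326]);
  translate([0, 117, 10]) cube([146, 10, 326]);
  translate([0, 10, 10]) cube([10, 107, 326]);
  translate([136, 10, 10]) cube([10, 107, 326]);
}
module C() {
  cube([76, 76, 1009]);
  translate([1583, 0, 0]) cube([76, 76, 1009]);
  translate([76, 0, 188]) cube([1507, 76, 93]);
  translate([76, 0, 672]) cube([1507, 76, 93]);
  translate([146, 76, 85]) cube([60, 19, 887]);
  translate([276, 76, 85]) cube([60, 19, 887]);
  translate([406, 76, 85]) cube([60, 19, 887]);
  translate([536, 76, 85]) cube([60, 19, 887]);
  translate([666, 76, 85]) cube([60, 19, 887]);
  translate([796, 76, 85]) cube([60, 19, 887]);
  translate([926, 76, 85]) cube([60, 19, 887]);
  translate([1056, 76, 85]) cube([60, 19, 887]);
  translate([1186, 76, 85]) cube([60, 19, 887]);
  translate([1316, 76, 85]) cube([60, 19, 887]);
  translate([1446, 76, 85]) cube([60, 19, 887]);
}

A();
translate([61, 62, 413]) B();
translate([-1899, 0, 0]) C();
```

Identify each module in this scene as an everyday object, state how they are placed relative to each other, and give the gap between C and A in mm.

The fence section's nearest face is 240 mm from the stool's −x face.

A is a stool. B is an open box. C is a fence section. The open box is on top of the stool, centred. The fence section is on the floor beside the stool on its −x side. The gap between the fence section and the stool is 240 mm.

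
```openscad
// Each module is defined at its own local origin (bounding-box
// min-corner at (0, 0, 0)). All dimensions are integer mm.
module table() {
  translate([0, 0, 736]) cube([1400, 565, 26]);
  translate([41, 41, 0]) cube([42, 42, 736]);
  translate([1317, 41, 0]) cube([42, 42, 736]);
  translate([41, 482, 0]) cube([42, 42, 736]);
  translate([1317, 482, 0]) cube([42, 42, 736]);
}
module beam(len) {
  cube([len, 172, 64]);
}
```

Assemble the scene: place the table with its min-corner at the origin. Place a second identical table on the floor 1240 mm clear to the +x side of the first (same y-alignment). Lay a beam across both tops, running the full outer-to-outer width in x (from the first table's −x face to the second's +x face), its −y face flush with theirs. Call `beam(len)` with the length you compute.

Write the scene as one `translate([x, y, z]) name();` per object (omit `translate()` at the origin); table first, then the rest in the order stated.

table();
translate([2640, 0, 0]) table();
translate([0, 0, 762]) beam(4040);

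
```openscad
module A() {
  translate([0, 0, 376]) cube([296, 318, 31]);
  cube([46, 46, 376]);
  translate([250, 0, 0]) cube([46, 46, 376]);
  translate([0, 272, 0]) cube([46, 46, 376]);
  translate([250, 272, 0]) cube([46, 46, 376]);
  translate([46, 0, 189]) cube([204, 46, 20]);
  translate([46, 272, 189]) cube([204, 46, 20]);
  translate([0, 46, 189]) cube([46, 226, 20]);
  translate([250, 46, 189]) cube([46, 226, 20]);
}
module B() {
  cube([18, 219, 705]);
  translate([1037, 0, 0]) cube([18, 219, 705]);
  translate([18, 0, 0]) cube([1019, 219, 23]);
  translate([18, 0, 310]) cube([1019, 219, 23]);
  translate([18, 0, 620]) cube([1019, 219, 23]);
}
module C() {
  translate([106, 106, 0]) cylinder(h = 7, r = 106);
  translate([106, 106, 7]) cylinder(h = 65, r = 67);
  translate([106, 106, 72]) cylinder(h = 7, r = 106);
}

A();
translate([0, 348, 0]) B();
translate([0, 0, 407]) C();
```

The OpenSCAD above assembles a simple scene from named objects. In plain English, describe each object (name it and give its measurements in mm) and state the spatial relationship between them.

A is a simple wooden stool: a rectangular seat 296 mm (x) by 318 mm (y), 31 mm thick, top face at z = 407 mm, on four square legs, each 46×46 mm in cross-section. The legs rest on z = 0, each flush with a corner of the seat. Four stretchers, 46 mm wide and 20 mm tall, connect adjacent legs with their undersides at z = 189 mm, each running between the inner faces of the legs it joins and aligned with the legs' outer faces on the other axis.

B is an open bookshelf. Two side panels, each 18 mm thick, 219 mm deep and 705 mm tall, stand 1055 mm apart (outside-to-outside). Between them sit 3 shelves, each 23 mm thick and 219 mm deep, spanning the full gap between the sides. The bottom shelf rests on the floor (its underside at z = 0) and the clear gap between one shelf's top and the next shelf's underside is 287 mm.

C is a spool: two coaxial disc flanges of radius 106 mm and thickness 7 mm, joined by a core cylinder of radius 67 mm and height 65 mm. The lower flange rests on z = 0 and the three cylinders share a vertical axis.

The bookshelf is on the floor beside the stool on its +y side. The spool is on top of the stool.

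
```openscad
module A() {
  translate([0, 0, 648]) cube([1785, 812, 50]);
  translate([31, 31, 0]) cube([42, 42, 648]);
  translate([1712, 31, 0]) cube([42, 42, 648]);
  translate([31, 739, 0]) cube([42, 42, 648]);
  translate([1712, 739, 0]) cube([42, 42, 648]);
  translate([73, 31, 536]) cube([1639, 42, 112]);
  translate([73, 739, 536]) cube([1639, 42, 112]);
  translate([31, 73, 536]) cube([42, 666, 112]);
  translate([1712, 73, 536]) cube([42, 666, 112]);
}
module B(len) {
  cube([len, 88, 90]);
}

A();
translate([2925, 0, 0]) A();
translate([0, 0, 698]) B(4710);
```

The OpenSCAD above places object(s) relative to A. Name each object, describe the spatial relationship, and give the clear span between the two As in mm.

A is a table. B is a beam. A beam spans the tops of two tables. The clear span between the two tables is 1140 mm.

Second table starts at x = 2925; first ends at x = 1785; clear span = 2925 − 1785 = 1140 mm.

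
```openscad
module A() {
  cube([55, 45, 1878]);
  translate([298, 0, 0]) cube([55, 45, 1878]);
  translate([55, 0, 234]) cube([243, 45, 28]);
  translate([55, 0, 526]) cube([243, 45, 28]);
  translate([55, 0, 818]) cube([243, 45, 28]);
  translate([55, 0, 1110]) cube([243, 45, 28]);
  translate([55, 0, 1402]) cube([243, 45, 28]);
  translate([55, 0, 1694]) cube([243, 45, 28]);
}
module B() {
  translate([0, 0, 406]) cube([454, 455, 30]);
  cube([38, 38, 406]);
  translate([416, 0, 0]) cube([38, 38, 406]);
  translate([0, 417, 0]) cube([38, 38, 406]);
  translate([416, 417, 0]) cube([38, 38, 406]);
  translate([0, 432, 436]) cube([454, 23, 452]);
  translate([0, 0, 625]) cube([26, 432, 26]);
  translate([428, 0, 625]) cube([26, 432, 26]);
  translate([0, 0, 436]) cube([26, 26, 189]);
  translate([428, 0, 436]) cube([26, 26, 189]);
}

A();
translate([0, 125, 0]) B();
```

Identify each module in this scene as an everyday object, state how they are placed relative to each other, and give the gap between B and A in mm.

The chair's nearest face is 80 mm from the ladder's +y face.

A is a ladder. B is a chair. The chair is on the floor beside the ladder on its +y side. The gap between the chair and the ladder is 80 mm.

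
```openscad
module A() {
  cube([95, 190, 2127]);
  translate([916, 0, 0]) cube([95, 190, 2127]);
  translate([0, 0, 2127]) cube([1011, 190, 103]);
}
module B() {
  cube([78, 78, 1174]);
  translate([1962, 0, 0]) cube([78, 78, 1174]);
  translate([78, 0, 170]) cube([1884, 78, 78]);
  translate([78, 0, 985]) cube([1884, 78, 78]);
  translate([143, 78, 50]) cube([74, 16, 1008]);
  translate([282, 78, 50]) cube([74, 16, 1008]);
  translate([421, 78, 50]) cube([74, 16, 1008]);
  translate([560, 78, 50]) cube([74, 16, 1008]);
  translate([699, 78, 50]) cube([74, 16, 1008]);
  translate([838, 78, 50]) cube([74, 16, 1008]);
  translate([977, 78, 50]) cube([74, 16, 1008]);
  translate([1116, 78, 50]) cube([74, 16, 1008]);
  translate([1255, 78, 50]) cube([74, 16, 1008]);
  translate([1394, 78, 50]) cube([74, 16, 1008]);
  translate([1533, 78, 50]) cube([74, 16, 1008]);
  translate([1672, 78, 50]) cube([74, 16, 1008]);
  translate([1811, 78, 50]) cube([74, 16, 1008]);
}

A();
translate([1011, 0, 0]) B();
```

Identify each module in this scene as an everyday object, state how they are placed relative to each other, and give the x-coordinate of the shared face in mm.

A is a door frame. B is a fence section. The fence section is against the door frame's +x side, with their −y faces flush. The x-coordinate of the shared face is 1011 mm.

The door frame's +x face and the fence section's −x face are both at x = 1011 mm.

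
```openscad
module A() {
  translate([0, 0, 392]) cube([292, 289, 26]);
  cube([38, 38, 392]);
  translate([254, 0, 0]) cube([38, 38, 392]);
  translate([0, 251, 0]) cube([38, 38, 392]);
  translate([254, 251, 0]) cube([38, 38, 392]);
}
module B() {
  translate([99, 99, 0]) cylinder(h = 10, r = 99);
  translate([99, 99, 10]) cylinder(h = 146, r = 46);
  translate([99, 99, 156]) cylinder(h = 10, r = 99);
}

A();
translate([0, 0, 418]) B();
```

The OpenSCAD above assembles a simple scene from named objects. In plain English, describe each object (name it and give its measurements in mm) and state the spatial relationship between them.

A is a simple wooden stool: a rectangular seat 292 mm (x) by 289 mm (y), 26 mm thick, top face at z = 418 mm, on four square legs, each 38×38 mm in cross-section. The legs rest on z = 0, each flush with a corner of the seat.

B is a spool: two coaxial disc flanges of radius 99 mm and thickness 10 mm, joined by a core cylinder of radius 46 mm and height 146 mm. The lower flange rests on z = 0 and the three cylinders share a vertical axis.

The spool is on top of the stool.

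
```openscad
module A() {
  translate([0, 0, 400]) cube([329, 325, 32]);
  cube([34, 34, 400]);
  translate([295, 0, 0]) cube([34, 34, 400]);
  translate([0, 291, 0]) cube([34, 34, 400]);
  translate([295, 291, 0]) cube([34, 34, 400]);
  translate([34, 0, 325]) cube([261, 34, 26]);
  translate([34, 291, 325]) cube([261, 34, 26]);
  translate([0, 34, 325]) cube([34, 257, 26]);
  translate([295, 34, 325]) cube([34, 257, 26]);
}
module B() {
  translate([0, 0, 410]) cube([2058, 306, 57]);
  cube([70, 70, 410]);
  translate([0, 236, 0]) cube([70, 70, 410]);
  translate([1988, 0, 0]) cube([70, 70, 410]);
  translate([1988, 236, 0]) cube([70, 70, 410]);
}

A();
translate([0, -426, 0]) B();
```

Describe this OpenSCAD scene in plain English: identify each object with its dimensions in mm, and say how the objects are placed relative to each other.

A is a four-legged stool. The seat is a 329×325×32 mm slab whose top surface is at z = 432 mm; four square legs, each 34×34 mm in cross-section, run from the floor (z = 0) to the underside of the seat, each flush with a corner of the seat. Four stretchers, 34 mm wide and 26 mm tall, connect adjacent legs with their undersides at z = 325 mm, each running between the inner faces of the legs it joins and aligned with the legs' outer faces on the other axis.

B is a bench: a 2058×306 mm seat slab, 57 mm thick, top at z = 467 mm, on four 70×70 mm square legs flush with the seat corners and standing on z = 0.

The bench is on the floor beside the stool on its −y side.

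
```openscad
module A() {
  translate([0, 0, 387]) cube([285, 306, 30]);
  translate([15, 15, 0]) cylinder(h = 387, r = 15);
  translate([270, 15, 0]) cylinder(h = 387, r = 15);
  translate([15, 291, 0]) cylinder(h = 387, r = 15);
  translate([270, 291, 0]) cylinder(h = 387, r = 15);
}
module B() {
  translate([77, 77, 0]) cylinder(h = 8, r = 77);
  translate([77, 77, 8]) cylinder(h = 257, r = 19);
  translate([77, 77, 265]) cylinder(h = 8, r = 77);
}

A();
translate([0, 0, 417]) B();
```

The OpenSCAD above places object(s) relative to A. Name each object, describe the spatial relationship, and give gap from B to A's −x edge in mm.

A is a stool. B is a spool. The spool is on top of the stool. The gap from the spool to the stool's −x edge is 0 mm.

The spool's min-x is at 0; the stool's min-x is 0; gap = 0 mm.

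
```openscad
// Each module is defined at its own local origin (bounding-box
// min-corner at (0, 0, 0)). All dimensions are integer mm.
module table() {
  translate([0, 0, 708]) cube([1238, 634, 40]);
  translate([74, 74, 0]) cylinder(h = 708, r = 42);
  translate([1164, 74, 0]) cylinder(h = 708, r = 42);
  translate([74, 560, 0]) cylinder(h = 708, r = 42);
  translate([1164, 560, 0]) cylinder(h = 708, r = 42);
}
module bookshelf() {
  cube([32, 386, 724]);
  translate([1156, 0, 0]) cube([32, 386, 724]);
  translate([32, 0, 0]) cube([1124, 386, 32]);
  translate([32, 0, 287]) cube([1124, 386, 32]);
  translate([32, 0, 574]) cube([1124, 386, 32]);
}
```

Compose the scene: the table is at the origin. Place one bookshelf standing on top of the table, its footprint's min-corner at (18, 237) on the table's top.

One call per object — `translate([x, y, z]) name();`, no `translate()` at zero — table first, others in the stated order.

table();
translate([18, 237, 748]) bookshelf();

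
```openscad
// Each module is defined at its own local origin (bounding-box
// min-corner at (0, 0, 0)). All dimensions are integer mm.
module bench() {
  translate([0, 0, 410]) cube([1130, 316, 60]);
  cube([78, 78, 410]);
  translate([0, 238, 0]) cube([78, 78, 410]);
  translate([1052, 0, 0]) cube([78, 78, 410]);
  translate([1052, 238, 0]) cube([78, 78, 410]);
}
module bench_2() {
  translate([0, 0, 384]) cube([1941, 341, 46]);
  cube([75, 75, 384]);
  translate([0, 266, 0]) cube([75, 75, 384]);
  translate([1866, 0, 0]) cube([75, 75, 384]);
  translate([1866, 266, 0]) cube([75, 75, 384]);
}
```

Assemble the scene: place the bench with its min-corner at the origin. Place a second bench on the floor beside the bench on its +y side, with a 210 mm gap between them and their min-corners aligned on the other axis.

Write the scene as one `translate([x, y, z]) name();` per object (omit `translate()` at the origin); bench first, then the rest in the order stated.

bench();
translate([0, 526, 0]) bench_2();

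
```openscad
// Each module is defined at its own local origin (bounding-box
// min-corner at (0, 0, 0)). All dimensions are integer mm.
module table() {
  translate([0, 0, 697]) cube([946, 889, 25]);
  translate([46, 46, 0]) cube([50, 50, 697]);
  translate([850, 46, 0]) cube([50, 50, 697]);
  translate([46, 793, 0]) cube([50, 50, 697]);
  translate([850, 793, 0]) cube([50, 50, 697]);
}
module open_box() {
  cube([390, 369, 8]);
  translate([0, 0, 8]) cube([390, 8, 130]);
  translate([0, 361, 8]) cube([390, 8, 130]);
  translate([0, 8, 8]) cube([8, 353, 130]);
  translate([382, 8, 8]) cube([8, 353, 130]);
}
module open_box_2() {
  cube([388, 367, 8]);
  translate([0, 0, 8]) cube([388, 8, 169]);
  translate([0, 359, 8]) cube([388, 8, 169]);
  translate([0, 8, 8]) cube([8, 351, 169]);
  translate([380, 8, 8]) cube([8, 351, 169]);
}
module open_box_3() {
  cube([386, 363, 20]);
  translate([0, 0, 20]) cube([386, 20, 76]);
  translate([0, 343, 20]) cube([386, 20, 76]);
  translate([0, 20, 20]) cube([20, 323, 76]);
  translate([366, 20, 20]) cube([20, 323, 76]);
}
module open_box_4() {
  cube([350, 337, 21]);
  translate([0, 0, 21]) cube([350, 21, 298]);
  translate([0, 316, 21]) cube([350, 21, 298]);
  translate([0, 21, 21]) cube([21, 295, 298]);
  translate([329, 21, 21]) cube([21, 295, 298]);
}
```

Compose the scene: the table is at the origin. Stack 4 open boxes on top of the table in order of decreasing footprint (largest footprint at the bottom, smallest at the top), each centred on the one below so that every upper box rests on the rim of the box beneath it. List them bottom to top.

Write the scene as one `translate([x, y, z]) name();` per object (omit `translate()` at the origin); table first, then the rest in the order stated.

table();
translate([278, 260, 722]) open_box();
translate([279, 261, 860]) open_box_2();
translate([280, 263, 1037]) open_box_3();
translate([298, 276, 1133]) open_box_4();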